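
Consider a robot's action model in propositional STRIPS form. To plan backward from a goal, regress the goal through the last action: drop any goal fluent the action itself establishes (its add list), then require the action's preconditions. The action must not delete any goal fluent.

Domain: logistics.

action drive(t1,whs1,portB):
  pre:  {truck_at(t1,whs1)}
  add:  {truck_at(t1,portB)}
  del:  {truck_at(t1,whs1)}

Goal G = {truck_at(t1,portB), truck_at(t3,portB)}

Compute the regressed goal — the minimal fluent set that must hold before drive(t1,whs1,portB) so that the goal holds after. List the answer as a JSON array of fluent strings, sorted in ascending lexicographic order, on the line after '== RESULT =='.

Compute (G \ add) ∪ pre:
  G ∩ del = {}  (empty — regression defined)
  G \ add = {truck_at(t1,portB), truck_at(t3,portB)} \ {truck_at(t1,portB)} = {truck_at(t3,portB)}
  ∪ pre   = {truck_at(t3,portB)} ∪ {truck_at(t1,whs1)}
          = {truck_at(t1,whs1), truck_at(t3,portB)}

== RESULT ==
["truck_at(t1,whs1)", "truck_at(t3,portB)"]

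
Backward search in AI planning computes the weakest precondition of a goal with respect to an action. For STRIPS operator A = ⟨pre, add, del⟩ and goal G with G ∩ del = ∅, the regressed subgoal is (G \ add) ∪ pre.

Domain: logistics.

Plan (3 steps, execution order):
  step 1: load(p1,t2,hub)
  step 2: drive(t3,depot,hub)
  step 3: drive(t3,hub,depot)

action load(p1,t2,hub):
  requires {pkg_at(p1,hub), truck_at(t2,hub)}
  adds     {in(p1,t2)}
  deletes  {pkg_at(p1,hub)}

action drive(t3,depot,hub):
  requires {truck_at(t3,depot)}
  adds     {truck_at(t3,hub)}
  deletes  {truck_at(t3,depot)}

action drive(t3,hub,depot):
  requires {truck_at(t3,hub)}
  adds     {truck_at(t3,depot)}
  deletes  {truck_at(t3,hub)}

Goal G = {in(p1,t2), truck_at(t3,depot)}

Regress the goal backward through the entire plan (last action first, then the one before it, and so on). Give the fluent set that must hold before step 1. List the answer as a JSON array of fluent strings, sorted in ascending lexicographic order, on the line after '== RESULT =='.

Work backward from the goal:
  through step 3 (drive(t3,hub,depot)): drop {truck_at(t3,depot)}, keep {in(p1,t2)}, require {truck_at(t3,hub)}
    → {in(p1,t2), truck_at(t3,hub)}
  through step 2 (drive(t3,depot,hub)): drop {truck_at(t3,hub)}, keep {in(p1,t2)}, require {truck_at(t3,depot)}
    → {in(p1,t2), truck_at(t3,depot)}
  through step 1 (load(p1,t2,hub)): drop {in(p1,t2)}, keep {truck_at(t3,depot)}, require {pkg_at(p1,hub), truck_at(t2,hub)}
    → {pkg_at(p1,hub), truck_at(t2,hub), truck_at(t3,depot)}

== RESULT ==
["pkg_at(p1,hub)", "truck_at(t2,hub)", "truck_at(t3,depot)"]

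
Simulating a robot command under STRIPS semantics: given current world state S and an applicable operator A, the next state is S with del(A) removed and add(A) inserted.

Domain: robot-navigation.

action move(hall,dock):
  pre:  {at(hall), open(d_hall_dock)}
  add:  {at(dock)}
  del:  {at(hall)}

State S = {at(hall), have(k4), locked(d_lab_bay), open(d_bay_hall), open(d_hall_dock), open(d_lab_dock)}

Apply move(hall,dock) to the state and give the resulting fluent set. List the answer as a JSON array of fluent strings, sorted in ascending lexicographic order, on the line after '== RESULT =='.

Compute (S \ del) ∪ add:
  pre ⊆ S: {at(hall), open(d_hall_dock)} ⊆ S  — applicable
  S \ del = {have(k4), locked(d_lab_bay), open(d_bay_hall), open(d_hall_dock), open(d_lab_dock)}
  ∪ add   = {at(dock), have(k4), locked(d_lab_bay), open(d_bay_hall), open(d_hall_dock), open(d_lab_dock)}

== RESULT ==
["at(dock)", "have(k4)", "locked(d_lab_bay)", "open(d_bay_hall)", "open(d_hall_dock)", "open(d_lab_dock)"]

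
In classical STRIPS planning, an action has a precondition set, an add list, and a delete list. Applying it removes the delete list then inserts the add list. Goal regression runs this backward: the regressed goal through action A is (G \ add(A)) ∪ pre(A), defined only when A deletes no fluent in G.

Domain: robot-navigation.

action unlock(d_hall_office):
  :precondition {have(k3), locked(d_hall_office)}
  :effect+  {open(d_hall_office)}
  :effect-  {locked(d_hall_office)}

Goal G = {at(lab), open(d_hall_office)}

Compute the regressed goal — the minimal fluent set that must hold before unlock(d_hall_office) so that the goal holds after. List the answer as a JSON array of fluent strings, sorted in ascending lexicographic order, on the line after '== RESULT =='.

Regress:
  G ∩ del = {}  (empty — regression defined)
  G \ add = {at(lab), open(d_hall_office)} \ {open(d_hall_office)} = {at(lab)}
  ∪ pre   = {at(lab)} ∪ {have(k3), locked(d_hall_office)}
          = {at(lab), have(k3), locked(d_hall_office)}

== RESULT ==
["at(lab)", "have(k3)", "locked(d_hall_office)"]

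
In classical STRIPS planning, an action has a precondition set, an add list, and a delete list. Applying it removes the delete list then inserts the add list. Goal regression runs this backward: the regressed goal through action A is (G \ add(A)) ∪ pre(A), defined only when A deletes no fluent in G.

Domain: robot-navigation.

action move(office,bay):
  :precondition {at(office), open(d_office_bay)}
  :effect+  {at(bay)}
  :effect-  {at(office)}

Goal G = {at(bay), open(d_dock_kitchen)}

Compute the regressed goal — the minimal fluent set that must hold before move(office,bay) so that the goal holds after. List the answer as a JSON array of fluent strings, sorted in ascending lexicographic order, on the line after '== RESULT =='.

Compute (G \ add) ∪ pre:
  G ∩ del = {}  (empty — regression defined)
  G \ add = {at(bay), open(d_dock_kitchen)} \ {at(bay)} = {open(d_dock_kitchen)}
  ∪ pre   = {open(d_dock_kitchen)} ∪ {at(office), open(d_office_bay)}
          = {at(office), open(d_dock_kitchen), open(d_office_bay)}

== RESULT ==
["at(office)", "open(d_dock_kitchen)", "open(d_office_bay)"]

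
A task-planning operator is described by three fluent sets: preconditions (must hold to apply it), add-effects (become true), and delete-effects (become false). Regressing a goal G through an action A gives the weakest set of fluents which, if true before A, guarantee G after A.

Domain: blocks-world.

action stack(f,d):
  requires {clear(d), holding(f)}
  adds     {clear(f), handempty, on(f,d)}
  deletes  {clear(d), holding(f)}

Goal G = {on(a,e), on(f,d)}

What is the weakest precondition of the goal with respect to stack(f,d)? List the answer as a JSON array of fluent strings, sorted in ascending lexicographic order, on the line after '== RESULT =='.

Compute (G \ add) ∪ pre:
  G ∩ del = {}  (empty — regression defined)
  G \ add = {on(a,e), on(f,d)} \ {clear(f), handempty, on(f,d)} = {on(a,e)}
  ∪ pre   = {on(a,e)} ∪ {clear(d), holding(f)}
          = {clear(d), holding(f), on(a,e)}

== RESULT ==
["clear(d)", "holding(f)", "on(a,e)"]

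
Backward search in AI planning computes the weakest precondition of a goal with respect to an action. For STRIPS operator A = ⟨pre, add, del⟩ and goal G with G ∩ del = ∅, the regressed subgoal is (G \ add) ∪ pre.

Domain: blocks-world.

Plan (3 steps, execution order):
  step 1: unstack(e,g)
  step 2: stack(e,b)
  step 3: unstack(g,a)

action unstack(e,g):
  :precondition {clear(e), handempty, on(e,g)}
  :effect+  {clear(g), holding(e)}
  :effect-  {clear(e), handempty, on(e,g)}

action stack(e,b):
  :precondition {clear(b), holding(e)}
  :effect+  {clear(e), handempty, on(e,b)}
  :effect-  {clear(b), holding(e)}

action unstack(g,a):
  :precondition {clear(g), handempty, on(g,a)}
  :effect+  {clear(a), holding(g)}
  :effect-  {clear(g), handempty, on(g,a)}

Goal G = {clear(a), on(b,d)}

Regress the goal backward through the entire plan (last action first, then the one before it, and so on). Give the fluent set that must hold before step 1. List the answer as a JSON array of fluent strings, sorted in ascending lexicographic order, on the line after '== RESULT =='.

Regress step by step:
  through step 3 (unstack(g,a)): drop {clear(a)}, keep {on(b,d)}, require {clear(g), handempty, on(g,a)}
    → {clear(g), handempty, on(b,d), on(g,a)}
  through step 2 (stack(e,b)): drop {handempty}, keep {clear(g), on(b,d), on(g,a)}, require {clear(b), holding(e)}
    → {clear(b), clear(g), holding(e), on(b,d), on(g,a)}
  through step 1 (unstack(e,g)): drop {clear(g), holding(e)}, keep {clear(b), on(b,d), on(g,a)}, require {clear(e), handempty, on(e,g)}
    → {clear(b), clear(e), handempty, on(b,d), on(e,g), on(g,a)}

== RESULT ==
["clear(b)", "clear(e)", "handempty", "on(b,d)", "on(e,g)", "on(g,a)"]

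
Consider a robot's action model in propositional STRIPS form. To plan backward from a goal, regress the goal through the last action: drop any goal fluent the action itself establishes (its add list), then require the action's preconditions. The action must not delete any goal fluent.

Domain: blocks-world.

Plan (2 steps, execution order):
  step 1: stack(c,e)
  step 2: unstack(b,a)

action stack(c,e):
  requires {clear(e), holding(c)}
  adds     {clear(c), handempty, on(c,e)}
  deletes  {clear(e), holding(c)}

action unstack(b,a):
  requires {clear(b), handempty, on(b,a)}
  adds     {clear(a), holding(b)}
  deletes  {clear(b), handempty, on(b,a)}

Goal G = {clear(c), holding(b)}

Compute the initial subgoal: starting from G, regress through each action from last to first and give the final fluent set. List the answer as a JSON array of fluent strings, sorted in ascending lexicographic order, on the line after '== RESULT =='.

Work backward from the goal:
  through step 2 (unstack(b,a)): drop {holding(b)}, keep {clear(c)}, require {clear(b), handempty, on(b,a)}
    → {clear(b), clear(c), handempty, on(b,a)}
  through step 1 (stack(c,e)): drop {clear(c), handempty}, keep {clear(b), on(b,a)}, require {clear(e), holding(c)}
    → {clear(b), clear(e), holding(c), on(b,a)}

== RESULT ==
["clear(b)", "clear(e)", "holding(c)", "on(b,a)"]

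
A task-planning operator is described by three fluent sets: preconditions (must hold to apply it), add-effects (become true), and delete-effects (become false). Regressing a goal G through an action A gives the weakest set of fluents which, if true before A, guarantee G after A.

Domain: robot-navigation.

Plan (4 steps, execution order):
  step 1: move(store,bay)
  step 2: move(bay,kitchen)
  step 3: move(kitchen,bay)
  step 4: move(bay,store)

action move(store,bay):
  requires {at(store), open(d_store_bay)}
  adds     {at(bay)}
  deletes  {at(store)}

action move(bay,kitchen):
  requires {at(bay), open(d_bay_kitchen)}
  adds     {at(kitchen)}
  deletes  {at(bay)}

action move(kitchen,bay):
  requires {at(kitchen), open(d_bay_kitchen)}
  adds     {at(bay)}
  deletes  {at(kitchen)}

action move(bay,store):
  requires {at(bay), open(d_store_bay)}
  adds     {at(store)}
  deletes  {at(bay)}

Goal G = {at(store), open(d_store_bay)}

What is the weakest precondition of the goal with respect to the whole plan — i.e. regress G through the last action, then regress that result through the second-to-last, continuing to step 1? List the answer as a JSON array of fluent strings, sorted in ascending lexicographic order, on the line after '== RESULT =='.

Regress step by step:
  through step 4 (move(bay,store)): drop {at(store)}, keep {open(d_store_bay)}, require {at(bay), open(d_store_bay)}
    → {at(bay), open(d_store_bay)}
  through step 3 (move(kitchen,bay)): drop {at(bay)}, keep {open(d_store_bay)}, require {at(kitchen), open(d_bay_kitchen)}
    → {at(kitchen), open(d_bay_kitchen), open(d_store_bay)}
  through step 2 (move(bay,kitchen)): drop {at(kitchen)}, keep {open(d_bay_kitchen), open(d_store_bay)}, require {at(bay), open(d_bay_kitchen)}
    → {at(bay), open(d_bay_kitchen), open(d_store_bay)}
  through step 1 (move(store,bay)): drop {at(bay)}, keep {open(d_bay_kitchen), open(d_store_bay)}, require {at(store), open(d_store_bay)}
    → {at(store), open(d_bay_kitchen), open(d_store_bay)}

== RESULT ==
["at(store)", "open(d_bay_kitchen)", "open(d_store_bay)"]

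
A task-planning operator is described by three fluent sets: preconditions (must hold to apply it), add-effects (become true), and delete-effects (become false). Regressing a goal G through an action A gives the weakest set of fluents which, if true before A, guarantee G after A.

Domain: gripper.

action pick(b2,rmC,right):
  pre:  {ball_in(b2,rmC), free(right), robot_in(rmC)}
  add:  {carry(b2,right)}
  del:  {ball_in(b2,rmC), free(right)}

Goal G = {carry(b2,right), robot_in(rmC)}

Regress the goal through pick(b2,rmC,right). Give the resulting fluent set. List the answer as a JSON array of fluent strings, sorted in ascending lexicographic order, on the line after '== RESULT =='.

Regress:
  G ∩ del = {}  (empty — regression defined)
  G \ add = {carry(b2,right), robot_in(rmC)} \ {carry(b2,right)} = {robot_in(rmC)}
  ∪ pre   = {robot_in(rmC)} ∪ {ball_in(b2,rmC), free(right), robot_in(rmC)}
          = {ball_in(b2,rmC), free(right), robot_in(rmC)}

== RESULT ==
["ball_in(b2,rmC)", "free(right)", "robot_in(rmC)"]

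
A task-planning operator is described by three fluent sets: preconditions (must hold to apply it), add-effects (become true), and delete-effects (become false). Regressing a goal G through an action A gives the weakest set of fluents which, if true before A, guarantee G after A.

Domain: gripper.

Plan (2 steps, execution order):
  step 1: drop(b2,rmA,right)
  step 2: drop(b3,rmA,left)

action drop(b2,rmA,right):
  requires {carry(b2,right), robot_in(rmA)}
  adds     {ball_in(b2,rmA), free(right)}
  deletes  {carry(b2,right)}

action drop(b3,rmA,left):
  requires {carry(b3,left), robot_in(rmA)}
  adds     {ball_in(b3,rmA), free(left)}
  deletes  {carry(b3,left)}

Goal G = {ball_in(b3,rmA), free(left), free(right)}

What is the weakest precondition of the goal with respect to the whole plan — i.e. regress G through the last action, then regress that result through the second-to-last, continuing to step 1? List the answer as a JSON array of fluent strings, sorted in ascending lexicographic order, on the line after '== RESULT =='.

Work backward from the goal:
  through step 2 (drop(b3,rmA,left)): drop {ball_in(b3,rmA), free(left)}, keep {free(right)}, require {carry(b3,left), robot_in(rmA)}
    → {carry(b3,left), free(right), robot_in(rmA)}
  through step 1 (drop(b2,rmA,right)): drop {free(right)}, keep {carry(b3,left), robot_in(rmA)}, require {carry(b2,right), robot_in(rmA)}
    → {carry(b2,right), carry(b3,left), robot_in(rmA)}

== RESULT ==
["carry(b2,right)", "carry(b3,left)", "robot_in(rmA)"]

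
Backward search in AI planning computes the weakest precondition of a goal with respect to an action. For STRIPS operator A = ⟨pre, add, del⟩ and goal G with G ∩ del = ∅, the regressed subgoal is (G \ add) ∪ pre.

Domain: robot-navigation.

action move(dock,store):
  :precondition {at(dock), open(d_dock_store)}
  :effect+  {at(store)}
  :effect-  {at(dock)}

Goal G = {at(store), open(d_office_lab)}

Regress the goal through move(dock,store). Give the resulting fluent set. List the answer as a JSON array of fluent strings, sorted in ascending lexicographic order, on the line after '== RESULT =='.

Compute (G \ add) ∪ pre:
  G ∩ del = {}  (empty — regression defined)
  G \ add = {at(store), open(d_office_lab)} \ {at(store)} = {open(d_office_lab)}
  ∪ pre   = {open(d_office_lab)} ∪ {at(dock), open(d_dock_store)}
          = {at(dock), open(d_dock_store), open(d_office_lab)}

== RESULT ==
["at(dock)", "open(d_dock_store)", "open(d_office_lab)"]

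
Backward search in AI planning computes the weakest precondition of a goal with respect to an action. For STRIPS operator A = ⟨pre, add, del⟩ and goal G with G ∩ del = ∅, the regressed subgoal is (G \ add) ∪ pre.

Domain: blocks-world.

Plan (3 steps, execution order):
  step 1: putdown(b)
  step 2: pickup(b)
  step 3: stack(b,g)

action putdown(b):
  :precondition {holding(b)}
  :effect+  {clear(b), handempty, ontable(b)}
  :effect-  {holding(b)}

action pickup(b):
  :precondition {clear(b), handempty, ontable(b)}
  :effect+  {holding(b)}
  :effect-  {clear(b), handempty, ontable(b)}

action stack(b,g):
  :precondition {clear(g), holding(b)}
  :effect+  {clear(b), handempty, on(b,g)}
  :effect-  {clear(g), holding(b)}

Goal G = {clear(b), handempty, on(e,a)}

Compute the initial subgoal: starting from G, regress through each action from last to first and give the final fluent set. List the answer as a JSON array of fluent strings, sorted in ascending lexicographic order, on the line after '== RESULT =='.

Regress step by step:
  through step 3 (stack(b,g)): drop {clear(b), handempty}, keep {on(e,a)}, require {clear(g), holding(b)}
    → {clear(g), holding(b), on(e,a)}
  through step 2 (pickup(b)): drop {holding(b)}, keep {clear(g), on(e,a)}, require {clear(b), handempty, ontable(b)}
    → {clear(b), clear(g), handempty, on(e,a), ontable(b)}
  through step 1 (putdown(b)): drop {clear(b), handempty, ontable(b)}, keep {clear(g), on(e,a)}, require {holding(b)}
    → {clear(g), holding(b), on(e,a)}

== RESULT ==
["clear(g)", "holding(b)", "on(e,a)"]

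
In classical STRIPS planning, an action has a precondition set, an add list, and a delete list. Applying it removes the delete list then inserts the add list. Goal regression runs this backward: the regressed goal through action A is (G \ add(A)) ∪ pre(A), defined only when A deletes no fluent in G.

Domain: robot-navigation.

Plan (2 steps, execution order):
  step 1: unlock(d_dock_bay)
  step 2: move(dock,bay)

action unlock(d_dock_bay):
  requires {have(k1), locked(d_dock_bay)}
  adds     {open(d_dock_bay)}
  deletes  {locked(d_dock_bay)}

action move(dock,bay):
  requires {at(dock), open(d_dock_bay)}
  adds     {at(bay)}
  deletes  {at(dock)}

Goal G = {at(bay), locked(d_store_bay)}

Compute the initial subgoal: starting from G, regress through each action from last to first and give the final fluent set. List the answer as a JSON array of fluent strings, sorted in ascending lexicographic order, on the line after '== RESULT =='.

Work backward from the goal:
  through step 2 (move(dock,bay)): drop {at(bay)}, keep {locked(d_store_bay)}, require {at(dock), open(d_dock_bay)}
    → {at(dock), locked(d_store_bay), open(d_dock_bay)}
  through step 1 (unlock(d_dock_bay)): drop {open(d_dock_bay)}, keep {at(dock), locked(d_store_bay)}, require {have(k1), locked(d_dock_bay)}
    → {at(dock), have(k1), locked(d_dock_bay), locked(d_store_bay)}

== RESULT ==
["at(dock)", "have(k1)", "locked(d_dock_bay)", "locked(d_store_bay)"]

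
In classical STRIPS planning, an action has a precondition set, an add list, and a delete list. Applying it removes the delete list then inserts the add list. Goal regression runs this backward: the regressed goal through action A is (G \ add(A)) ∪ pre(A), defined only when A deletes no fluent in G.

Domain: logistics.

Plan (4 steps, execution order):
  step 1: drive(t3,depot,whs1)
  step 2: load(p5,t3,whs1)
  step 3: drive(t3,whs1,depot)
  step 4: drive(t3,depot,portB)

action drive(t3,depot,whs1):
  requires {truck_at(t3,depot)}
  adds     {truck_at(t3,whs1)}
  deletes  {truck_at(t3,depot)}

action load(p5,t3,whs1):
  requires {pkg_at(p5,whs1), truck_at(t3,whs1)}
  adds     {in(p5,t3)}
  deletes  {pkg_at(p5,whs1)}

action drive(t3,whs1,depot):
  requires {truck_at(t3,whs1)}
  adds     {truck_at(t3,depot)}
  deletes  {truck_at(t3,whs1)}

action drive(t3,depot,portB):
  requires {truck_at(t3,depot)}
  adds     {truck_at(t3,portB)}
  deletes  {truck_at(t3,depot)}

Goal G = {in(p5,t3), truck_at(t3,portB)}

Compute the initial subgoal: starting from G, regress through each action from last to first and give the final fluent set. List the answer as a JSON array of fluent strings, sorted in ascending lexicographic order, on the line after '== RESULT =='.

Regress step by step:
  through step 4 (drive(t3,depot,portB)): drop {truck_at(t3,portB)}, keep {in(p5,t3)}, require {truck_at(t3,depot)}
    → {in(p5,t3), truck_at(t3,depot)}
  through step 3 (drive(t3,whs1,depot)): drop {truck_at(t3,depot)}, keep {in(p5,t3)}, require {truck_at(t3,whs1)}
    → {in(p5,t3), truck_at(t3,whs1)}
  through step 2 (load(p5,t3,whs1)): drop {in(p5,t3)}, keep {truck_at(t3,whs1)}, require {pkg_at(p5,whs1), truck_at(t3,whs1)}
    → {pkg_at(p5,whs1), truck_at(t3,whs1)}
  through step 1 (drive(t3,depot,whs1)): drop {truck_at(t3,whs1)}, keep {pkg_at(p5,whs1)}, require {truck_at(t3,depot)}
    → {pkg_at(p5,whs1), truck_at(t3,depot)}

== RESULT ==
["pkg_at(p5,whs1)", "truck_at(t3,depot)"]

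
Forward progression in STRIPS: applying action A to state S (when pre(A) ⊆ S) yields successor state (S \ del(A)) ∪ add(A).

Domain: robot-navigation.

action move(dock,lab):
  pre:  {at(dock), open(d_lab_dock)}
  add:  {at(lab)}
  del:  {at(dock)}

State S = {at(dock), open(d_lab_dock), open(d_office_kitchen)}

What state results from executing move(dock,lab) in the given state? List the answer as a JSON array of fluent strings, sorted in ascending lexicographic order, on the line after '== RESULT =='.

Progress:
  pre ⊆ S: {at(dock), open(d_lab_dock)} ⊆ S  — applicable
  S \ del = {open(d_lab_dock), open(d_office_kitchen)}
  ∪ add   = {at(lab), open(d_lab_dock), open(d_office_kitchen)}

== RESULT ==
["at(lab)", "open(d_lab_dock)", "open(d_office_kitchen)"]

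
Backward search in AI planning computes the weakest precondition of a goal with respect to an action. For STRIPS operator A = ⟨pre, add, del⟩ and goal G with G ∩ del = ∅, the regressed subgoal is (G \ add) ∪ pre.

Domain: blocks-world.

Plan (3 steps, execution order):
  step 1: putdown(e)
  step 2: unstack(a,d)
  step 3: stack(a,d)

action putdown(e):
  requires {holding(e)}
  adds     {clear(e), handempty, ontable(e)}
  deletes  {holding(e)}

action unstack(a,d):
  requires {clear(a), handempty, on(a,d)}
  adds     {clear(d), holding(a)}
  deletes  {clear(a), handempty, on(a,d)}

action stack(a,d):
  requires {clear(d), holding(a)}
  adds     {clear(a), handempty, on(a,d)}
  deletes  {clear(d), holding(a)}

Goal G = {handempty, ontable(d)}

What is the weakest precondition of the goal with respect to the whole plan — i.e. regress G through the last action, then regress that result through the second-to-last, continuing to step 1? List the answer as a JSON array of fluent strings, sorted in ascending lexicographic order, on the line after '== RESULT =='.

Regress step by step:
  through step 3 (stack(a,d)): drop {handempty}, keep {ontable(d)}, require {clear(d), holding(a)}
    → {clear(d), holding(a), ontable(d)}
  through step 2 (unstack(a,d)): drop {clear(d), holding(a)}, keep {ontable(d)}, require {clear(a), handempty, on(a,d)}
    → {clear(a), handempty, on(a,d), ontable(d)}
  through step 1 (putdown(e)): drop {handempty}, keep {clear(a), on(a,d), ontable(d)}, require {holding(e)}
    → {clear(a), holding(e), on(a,d), ontable(d)}

== RESULT ==
["clear(a)", "holding(e)", "on(a,d)", "ontable(d)"]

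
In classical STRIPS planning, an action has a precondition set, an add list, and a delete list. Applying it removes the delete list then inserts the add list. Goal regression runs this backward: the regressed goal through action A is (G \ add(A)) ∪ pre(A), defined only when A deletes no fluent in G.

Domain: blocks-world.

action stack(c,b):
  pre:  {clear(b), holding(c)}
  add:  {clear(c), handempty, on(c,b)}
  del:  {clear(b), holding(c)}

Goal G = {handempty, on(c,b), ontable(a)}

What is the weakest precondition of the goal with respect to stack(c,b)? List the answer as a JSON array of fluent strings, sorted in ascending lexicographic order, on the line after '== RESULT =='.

Regress:
  G ∩ del = {}  (empty — regression defined)
  G \ add = {handempty, on(c,b), ontable(a)} \ {clear(c), handempty, on(c,b)} = {ontable(a)}
  ∪ pre   = {ontable(a)} ∪ {clear(b), holding(c)}
          = {clear(b), holding(c), ontable(a)}

== RESULT ==
["clear(b)", "holding(c)", "ontable(a)"]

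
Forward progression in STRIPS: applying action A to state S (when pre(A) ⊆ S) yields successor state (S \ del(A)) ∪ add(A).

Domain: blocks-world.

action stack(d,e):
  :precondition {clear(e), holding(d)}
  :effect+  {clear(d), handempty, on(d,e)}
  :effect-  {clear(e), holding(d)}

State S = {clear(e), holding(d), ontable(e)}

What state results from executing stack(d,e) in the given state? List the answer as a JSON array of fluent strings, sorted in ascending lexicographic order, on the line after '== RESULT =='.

Progress:
  pre ⊆ S: {clear(e), holding(d)} ⊆ S  — applicable
  S \ del = {ontable(e)}
  ∪ add   = {clear(d), handempty, on(d,e), ontable(e)}

== RESULT ==
["clear(d)", "handempty", "on(d,e)", "ontable(e)"]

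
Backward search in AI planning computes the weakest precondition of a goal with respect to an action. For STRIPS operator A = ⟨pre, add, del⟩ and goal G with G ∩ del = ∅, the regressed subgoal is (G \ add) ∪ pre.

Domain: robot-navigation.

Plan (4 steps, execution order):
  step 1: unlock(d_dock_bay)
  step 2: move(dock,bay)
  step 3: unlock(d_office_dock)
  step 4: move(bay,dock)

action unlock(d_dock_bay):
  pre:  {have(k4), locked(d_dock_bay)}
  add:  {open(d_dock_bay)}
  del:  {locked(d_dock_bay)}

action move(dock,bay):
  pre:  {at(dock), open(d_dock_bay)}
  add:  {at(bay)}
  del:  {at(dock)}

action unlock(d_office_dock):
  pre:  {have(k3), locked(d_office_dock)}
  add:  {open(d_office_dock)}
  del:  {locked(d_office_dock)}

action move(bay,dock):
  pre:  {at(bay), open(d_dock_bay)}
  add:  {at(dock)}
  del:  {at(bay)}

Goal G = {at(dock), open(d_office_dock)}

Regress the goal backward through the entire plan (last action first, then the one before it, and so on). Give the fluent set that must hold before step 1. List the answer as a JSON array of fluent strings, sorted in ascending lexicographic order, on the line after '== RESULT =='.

Regress step by step:
  through step 4 (move(bay,dock)): drop {at(dock)}, keep {open(d_office_dock)}, require {at(bay), open(d_dock_bay)}
    → {at(bay), open(d_dock_bay), open(d_office_dock)}
  through step 3 (unlock(d_office_dock)): drop {open(d_office_dock)}, keep {at(bay), open(d_dock_bay)}, require {have(k3), locked(d_office_dock)}
    → {at(bay), have(k3), locked(d_office_dock), open(d_dock_bay)}
  through step 2 (move(dock,bay)): drop {at(bay)}, keep {have(k3), locked(d_office_dock), open(d_dock_bay)}, require {at(dock), open(d_dock_bay)}
    → {at(dock), have(k3), locked(d_office_dock), open(d_dock_bay)}
  through step 1 (unlock(d_dock_bay)): drop {open(d_dock_bay)}, keep {at(dock), have(k3), locked(d_office_dock)}, require {have(k4), locked(d_dock_bay)}
    → {at(dock), have(k3), have(k4), locked(d_dock_bay), locked(d_office_dock)}

== RESULT ==
["at(dock)", "have(k3)", "have(k4)", "locked(d_dock_bay)", "locked(d_office_dock)"]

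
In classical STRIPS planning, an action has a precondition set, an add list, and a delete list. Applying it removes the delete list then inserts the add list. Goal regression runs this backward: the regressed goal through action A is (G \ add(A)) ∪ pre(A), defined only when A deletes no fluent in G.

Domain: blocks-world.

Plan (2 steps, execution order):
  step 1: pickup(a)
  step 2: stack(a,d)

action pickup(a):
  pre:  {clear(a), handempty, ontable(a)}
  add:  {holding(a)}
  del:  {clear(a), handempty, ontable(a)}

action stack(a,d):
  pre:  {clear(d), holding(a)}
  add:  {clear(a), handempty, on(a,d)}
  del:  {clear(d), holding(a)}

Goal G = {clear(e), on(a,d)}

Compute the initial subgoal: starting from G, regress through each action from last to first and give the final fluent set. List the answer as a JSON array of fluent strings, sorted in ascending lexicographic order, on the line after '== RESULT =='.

Regress step by step:
  through step 2 (stack(a,d)): drop {on(a,d)}, keep {clear(e)}, require {clear(d), holding(a)}
    → {clear(d), clear(e), holding(a)}
  through step 1 (pickup(a)): drop {holding(a)}, keep {clear(d), clear(e)}, require {clear(a), handempty, ontable(a)}
    → {clear(a), clear(d), clear(e), handempty, ontable(a)}

== RESULT ==
["clear(a)", "clear(d)", "clear(e)", "handempty", "ontable(a)"]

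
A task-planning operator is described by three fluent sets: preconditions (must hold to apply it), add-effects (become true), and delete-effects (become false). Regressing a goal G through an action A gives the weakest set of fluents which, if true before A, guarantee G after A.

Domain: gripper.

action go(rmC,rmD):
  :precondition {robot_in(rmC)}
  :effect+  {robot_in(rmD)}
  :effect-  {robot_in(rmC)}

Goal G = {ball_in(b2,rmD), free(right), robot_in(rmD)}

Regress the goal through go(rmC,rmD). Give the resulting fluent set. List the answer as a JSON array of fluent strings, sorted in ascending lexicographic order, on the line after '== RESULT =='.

Regress:
  G ∩ del = {}  (empty — regression defined)
  G \ add = {ball_in(b2,rmD), free(right), robot_in(rmD)} \ {robot_in(rmD)} = {ball_in(b2,rmD), free(right)}
  ∪ pre   = {ball_in(b2,rmD), free(right)} ∪ {robot_in(rmC)}
          = {ball_in(b2,rmD), free(right), robot_in(rmC)}

== RESULT ==
["ball_in(b2,rmD)", "free(right)", "robot_in(rmC)"]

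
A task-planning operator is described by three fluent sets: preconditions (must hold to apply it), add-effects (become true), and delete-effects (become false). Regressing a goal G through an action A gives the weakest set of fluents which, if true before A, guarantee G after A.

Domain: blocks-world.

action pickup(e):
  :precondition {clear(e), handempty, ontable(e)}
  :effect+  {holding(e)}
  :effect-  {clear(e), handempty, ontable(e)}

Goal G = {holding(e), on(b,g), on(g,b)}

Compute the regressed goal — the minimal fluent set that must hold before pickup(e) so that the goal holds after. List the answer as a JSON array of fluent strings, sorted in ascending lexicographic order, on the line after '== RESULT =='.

Regress:
  G ∩ del = {}  (empty — regression defined)
  G \ add = {holding(e), on(b,g), on(g,b)} \ {holding(e)} = {on(b,g), on(g,b)}
  ∪ pre   = {on(b,g), on(g,b)} ∪ {clear(e), handempty, ontable(e)}
          = {clear(e), handempty, on(b,g), on(g,b), ontable(e)}

== RESULT ==
["clear(e)", "handempty", "on(b,g)", "on(g,b)", "ontable(e)"]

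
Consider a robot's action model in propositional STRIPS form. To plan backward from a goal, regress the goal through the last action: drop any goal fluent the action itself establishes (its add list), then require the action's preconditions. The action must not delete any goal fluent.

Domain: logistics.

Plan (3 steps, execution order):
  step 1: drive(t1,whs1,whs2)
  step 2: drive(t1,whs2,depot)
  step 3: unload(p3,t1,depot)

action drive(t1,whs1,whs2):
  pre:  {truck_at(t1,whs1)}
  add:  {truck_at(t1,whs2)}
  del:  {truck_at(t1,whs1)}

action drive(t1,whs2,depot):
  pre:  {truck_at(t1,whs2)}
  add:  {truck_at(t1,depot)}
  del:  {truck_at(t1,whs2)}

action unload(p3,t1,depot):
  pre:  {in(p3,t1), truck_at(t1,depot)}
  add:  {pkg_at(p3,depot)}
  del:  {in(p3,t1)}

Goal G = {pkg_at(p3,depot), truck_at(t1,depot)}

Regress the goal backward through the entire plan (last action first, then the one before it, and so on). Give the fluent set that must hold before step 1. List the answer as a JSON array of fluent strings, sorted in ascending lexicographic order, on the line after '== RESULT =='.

Work backward from the goal:
  through step 3 (unload(p3,t1,depot)): drop {pkg_at(p3,depot)}, keep {truck_at(t1,depot)}, require {in(p3,t1), truck_at(t1,depot)}
    → {in(p3,t1), truck_at(t1,depot)}
  through step 2 (drive(t1,whs2,depot)): drop {truck_at(t1,depot)}, keep {in(p3,t1)}, require {truck_at(t1,whs2)}
    → {in(p3,t1), truck_at(t1,whs2)}
  through step 1 (drive(t1,whs1,whs2)): drop {truck_at(t1,whs2)}, keep {in(p3,t1)}, require {truck_at(t1,whs1)}
    → {in(p3,t1), truck_at(t1,whs1)}

== RESULT ==
["in(p3,t1)", "truck_at(t1,whs1)"]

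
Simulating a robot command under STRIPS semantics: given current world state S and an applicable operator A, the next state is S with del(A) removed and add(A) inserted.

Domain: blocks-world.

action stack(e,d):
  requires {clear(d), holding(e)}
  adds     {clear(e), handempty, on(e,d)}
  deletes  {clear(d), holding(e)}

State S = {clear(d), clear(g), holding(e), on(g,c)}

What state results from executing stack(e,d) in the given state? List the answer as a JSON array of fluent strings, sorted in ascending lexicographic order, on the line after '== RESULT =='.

Compute (S \ del) ∪ add:
  pre ⊆ S: {clear(d), holding(e)} ⊆ S  — applicable
  S \ del = {clear(g), on(g,c)}
  ∪ add   = {clear(e), clear(g), handempty, on(e,d), on(g,c)}

== RESULT ==
["clear(e)", "clear(g)", "handempty", "on(e,d)", "on(g,c)"]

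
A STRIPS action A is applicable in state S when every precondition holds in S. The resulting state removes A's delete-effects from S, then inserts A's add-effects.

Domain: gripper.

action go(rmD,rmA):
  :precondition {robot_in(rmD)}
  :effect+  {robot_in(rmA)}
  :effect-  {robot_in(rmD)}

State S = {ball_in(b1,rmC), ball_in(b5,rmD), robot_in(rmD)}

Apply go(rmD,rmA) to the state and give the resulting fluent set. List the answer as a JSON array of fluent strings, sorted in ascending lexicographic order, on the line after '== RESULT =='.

Progress:
  pre ⊆ S: {robot_in(rmD)} ⊆ S  — applicable
  S \ del = {ball_in(b1,rmC), ball_in(b5,rmD)}
  ∪ add   = {ball_in(b1,rmC), ball_in(b5,rmD), robot_in(rmA)}

== RESULT ==
["ball_in(b1,rmC)", "ball_in(b5,rmD)", "robot_in(rmA)"]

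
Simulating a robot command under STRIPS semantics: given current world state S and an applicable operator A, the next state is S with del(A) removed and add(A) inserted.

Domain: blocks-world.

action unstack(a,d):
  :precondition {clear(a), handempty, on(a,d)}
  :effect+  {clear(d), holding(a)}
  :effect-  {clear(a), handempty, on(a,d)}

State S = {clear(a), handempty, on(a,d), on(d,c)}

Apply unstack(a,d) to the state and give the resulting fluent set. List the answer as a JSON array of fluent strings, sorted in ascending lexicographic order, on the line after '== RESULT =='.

Compute (S \ del) ∪ add:
  pre ⊆ S: {clear(a), handempty, on(a,d)} ⊆ S  — applicable
  S \ del = {on(d,c)}
  ∪ add   = {clear(d), holding(a), on(d,c)}

== RESULT ==
["clear(d)", "holding(a)", "on(d,c)"]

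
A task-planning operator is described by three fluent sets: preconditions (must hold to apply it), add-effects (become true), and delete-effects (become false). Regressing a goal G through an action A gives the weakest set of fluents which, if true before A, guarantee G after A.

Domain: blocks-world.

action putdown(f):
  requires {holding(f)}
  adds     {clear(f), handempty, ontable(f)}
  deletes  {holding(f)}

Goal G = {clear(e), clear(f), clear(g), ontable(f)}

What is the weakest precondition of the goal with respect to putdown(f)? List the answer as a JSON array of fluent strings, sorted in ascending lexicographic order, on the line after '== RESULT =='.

Compute (G \ add) ∪ pre:
  G ∩ del = {}  (empty — regression defined)
  G \ add = {clear(e), clear(f), clear(g), ontable(f)} \ {clear(f), handempty, ontable(f)} = {clear(e), clear(g)}
  ∪ pre   = {clear(e), clear(g)} ∪ {holding(f)}
          = {clear(e), clear(g), holding(f)}

== RESULT ==
["clear(e)", "clear(g)", "holding(f)"]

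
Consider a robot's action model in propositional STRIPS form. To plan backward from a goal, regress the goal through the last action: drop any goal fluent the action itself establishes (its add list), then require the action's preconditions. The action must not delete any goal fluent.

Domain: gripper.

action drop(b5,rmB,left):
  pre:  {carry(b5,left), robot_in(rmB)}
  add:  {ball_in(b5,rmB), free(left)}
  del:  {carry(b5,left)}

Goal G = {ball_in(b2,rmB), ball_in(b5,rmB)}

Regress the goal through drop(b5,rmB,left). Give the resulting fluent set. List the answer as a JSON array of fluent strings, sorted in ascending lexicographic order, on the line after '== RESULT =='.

Compute (G \ add) ∪ pre:
  G ∩ del = {}  (empty — regression defined)
  G \ add = {ball_in(b2,rmB), ball_in(b5,rmB)} \ {ball_in(b5,rmB), free(left)} = {ball_in(b2,rmB)}
  ∪ pre   = {ball_in(b2,rmB)} ∪ {carry(b5,left), robot_in(rmB)}
          = {ball_in(b2,rmB), carry(b5,left), robot_in(rmB)}

== RESULT ==
["ball_in(b2,rmB)", "carry(b5,left)", "robot_in(rmB)"]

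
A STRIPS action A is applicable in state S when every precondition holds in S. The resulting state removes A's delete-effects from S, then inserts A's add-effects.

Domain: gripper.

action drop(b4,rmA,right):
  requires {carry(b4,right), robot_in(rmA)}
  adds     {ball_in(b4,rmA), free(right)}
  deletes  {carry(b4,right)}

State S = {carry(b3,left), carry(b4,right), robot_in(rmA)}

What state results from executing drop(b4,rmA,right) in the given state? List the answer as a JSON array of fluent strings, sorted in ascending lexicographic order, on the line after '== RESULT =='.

Progress:
  pre ⊆ S: {carry(b4,right), robot_in(rmA)} ⊆ S  — applicable
  S \ del = {carry(b3,left), robot_in(rmA)}
  ∪ add   = {ball_in(b4,rmA), carry(b3,left), free(right), robot_in(rmA)}

== RESULT ==
["ball_in(b4,rmA)", "carry(b3,left)", "free(right)", "robot_in(rmA)"]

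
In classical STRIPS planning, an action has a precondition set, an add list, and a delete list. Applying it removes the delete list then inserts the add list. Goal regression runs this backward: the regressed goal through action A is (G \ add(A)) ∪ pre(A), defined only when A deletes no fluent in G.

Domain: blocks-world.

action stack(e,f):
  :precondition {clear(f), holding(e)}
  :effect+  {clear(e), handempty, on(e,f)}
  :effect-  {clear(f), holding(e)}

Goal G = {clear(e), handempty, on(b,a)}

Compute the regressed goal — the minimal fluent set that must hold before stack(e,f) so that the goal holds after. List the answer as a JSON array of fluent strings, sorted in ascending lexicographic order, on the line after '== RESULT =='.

Compute (G \ add) ∪ pre:
  G ∩ del = {}  (empty — regression defined)
  G \ add = {clear(e), handempty, on(b,a)} \ {clear(e), handempty, on(e,f)} = {on(b,a)}
  ∪ pre   = {on(b,a)} ∪ {clear(f), holding(e)}
          = {clear(f), holding(e), on(b,a)}

== RESULT ==
["clear(f)", "holding(e)", "on(b,a)"]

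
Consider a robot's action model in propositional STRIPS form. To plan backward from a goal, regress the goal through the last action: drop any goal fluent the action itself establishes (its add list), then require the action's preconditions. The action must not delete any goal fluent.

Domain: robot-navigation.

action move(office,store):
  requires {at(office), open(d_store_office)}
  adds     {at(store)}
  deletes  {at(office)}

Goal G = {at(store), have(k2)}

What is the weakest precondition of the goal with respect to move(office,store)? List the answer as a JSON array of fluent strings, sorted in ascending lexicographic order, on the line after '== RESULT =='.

Regress:
  G ∩ del = {}  (empty — regression defined)
  G \ add = {at(store), have(k2)} \ {at(store)} = {have(k2)}
  ∪ pre   = {have(k2)} ∪ {at(office), open(d_store_office)}
          = {at(office), have(k2), open(d_store_office)}

== RESULT ==
["at(office)", "have(k2)", "open(d_store_office)"]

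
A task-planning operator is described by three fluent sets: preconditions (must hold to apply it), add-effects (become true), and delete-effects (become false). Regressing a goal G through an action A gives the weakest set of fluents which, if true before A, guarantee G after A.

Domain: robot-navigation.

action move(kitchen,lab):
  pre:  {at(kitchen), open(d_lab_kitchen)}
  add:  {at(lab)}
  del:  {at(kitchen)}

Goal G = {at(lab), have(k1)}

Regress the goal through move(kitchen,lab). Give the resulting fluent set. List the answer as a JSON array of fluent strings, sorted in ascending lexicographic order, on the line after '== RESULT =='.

Regress:
  G ∩ del = {}  (empty — regression defined)
  G \ add = {at(lab), have(k1)} \ {at(lab)} = {have(k1)}
  ∪ pre   = {have(k1)} ∪ {at(kitchen), open(d_lab_kitchen)}
          = {at(kitchen), have(k1), open(d_lab_kitchen)}

== RESULT ==
["at(kitchen)", "have(k1)", "open(d_lab_kitchen)"]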